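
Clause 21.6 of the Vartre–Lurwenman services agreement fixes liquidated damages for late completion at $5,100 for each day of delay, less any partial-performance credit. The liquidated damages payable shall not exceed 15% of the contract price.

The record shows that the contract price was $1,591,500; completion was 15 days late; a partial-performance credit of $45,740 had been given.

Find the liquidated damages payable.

Per-day damages: 15 × $5,100 = $76,500
Less partial-performance credit: $76,500 − $45,740 = $30,760
Cap: 15% of $1,591,500 = $238,725
Cap at $238,725: $30,760 is within the cap, no reduction.

$30,760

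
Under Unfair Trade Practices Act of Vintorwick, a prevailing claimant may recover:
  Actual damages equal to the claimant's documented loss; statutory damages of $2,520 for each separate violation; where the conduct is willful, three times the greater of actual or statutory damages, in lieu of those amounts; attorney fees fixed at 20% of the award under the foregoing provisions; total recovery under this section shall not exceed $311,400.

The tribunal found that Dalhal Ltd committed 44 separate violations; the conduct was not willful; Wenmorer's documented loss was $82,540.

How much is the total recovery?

Statutory damages: 44 × $2,520 = $110,880
Conduct not willful: the in-lieu enhancement does not apply.
Actual plus statutory damages: $82,540 + $110,880 = $193,420
Attorney fees: 20% of $193,420 = $38,684
Total before cap: $193,420 + $38,684 = $232,104
Cap at $311,400: $232,104 is within the cap, no reduction.

$232,104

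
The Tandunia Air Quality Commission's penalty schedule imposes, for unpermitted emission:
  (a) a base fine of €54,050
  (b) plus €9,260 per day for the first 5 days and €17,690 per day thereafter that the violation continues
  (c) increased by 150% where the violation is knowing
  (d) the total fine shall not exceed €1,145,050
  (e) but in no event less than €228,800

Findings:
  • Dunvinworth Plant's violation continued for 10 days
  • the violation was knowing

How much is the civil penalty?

First 5 days: 5 × €9,260 = €46,300
Remaining days: (10 − 5) × €17,690 = €88,450
Per-day component: €46,300 + €88,450 = €134,750
Base plus per-day: €54,050 + €134,750 = €188,800
Enhancement: 150% of €188,800 = €283,200
Enhanced fine: €188,800 + €283,200 = €472,000
Cap at €1,145,050: €472,000 is within the cap, no reduction.
Minimum €228,800: €472,000 meets the minimum, no increase.

€472,000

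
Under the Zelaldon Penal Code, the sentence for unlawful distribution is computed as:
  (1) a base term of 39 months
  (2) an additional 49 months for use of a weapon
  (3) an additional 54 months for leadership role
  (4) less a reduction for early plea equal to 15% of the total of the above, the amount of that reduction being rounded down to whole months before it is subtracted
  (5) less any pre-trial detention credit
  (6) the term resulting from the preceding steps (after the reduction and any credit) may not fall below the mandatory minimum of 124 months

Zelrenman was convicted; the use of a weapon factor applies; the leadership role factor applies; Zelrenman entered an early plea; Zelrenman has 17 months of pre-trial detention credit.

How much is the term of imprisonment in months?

Use of a weapon enhancement: +49 months
Leadership role enhancement: +54 months
Adjusted term: 39 months + 49 months + 54 months = 142 months
Early plea reduction: 15% of 142 months = 21 months (rounded down)
After reduction: 142 − 21 = 121 months
Less pre-trial detention credit: 121 months − 17 months = 104 months
Minimum 124 months: 104 months is below the minimum → 124 months

124 months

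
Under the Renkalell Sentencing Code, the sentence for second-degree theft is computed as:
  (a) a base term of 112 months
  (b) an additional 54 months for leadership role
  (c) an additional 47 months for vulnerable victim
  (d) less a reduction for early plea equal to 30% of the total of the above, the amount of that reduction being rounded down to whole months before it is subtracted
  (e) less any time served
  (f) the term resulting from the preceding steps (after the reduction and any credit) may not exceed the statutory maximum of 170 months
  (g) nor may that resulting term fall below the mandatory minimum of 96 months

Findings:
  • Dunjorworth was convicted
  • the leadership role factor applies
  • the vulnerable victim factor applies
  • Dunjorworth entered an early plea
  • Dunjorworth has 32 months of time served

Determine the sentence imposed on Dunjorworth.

Leadership role enhancement: +54 months
Vulnerable victim enhancement: +47 months
Adjusted term: 112 months + 54 months + 47 months = 213 months
Early plea reduction: 30% of 213 months = 63 months (rounded down)
After reduction: 213 − 63 = 150 months
Less time served: 150 months − 32 months = 118 months
Cap at 170 months: 118 months is within the cap, no reduction.
Minimum 96 months: 118 months meets the minimum, no increase.

118 months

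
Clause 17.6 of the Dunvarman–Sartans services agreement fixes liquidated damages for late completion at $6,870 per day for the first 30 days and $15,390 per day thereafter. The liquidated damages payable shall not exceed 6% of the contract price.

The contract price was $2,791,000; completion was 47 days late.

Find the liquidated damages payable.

$167,460

First 30 days: 30 × $6,870 = $206,100
Remaining days: (47 − 30) × $15,390 = $261,630
Accrued per-day damages: $206,100 + $261,630 = $467,730
Cap: 6% of $2,791,000 = $167,460
Cap at $167,460: $467,730 exceeds the cap → $167,460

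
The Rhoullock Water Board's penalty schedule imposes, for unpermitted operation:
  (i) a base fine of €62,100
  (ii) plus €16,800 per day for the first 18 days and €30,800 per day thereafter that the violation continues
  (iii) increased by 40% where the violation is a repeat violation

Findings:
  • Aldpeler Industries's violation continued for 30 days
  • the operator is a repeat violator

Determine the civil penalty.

€1,027,740

First 18 days: 18 × €16,800 = €302,400
Remaining days: (30 − 18) × €30,800 = €369,600
Per-day component: €302,400 + €369,600 = €672,000
Base plus per-day: €62,100 + €672,000 = €734,100
Enhancement: 40% of €734,100 = €293,640
Enhanced fine: €734,100 + €293,640 = €1,027,740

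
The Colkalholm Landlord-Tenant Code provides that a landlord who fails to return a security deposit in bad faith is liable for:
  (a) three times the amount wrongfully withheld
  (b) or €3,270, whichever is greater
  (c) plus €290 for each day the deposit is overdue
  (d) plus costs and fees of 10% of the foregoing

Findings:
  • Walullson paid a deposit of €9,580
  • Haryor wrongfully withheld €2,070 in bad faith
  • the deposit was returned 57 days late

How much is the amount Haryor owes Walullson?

€25,014

Trebled: 3 × €2,070 = €6,210
Minimum €3,270: €6,210 meets the minimum, no increase.
Late-return penalty: 57 × €290 = €16,530
Damages plus late penalty: €6,210 + €16,530 = €22,740
Costs and fees: 10% of €22,740 = €2,274
Total recovery: €22,740 + €2,274 = €25,014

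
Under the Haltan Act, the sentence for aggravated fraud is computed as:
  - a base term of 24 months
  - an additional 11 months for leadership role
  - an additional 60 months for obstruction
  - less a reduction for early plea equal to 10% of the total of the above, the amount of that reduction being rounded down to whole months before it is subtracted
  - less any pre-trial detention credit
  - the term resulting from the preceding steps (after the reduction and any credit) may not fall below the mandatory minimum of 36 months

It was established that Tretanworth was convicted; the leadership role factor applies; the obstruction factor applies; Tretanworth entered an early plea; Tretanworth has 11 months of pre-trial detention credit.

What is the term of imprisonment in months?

75 months

Leadership role enhancement: +11 months
Obstruction enhancement: +60 months
Adjusted term: 24 months + 11 months + 60 months = 95 months
Early plea reduction: 10% of 95 months = 9 months (rounded down)
After reduction: 95 − 9 = 86 months
Less pre-trial detention credit: 86 months − 11 months = 75 months
Minimum 36 months: 75 months meets the minimum, no increase.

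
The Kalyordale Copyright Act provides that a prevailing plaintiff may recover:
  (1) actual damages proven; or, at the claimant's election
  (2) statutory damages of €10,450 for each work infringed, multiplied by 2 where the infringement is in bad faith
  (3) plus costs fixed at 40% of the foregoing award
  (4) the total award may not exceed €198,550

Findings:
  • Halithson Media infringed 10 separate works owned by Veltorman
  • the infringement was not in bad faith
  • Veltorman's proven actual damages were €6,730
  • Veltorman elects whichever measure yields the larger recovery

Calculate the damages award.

€146,300

Statutory damages: 10 × €10,450 = €104,500
Infringement not in bad faith: no ×2 enhancement.
Greater of actual damages (€6,730) or statutory damages (€104,500): €104,500
Costs: 40% of €104,500 = €41,800
Award plus costs: €104,500 + €41,800 = €146,300
Cap at €198,550: €146,300 is within the cap, no reduction.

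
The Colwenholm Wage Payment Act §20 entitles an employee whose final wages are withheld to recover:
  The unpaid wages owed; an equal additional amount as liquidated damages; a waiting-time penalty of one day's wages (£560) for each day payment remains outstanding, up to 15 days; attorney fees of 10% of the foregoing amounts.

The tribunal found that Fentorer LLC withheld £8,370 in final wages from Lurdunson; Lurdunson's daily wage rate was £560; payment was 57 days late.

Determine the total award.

£27,654

Liquidated damages (equal amount): £8,370
Penalty days: min(57, 15) = 15
Waiting-time penalty: 15 × £560 = £8,400
Subtotal: £8,370 + £8,370 + £8,400 = £25,140
Attorney fees: 10% of £25,140 = £2,514
Total award: £25,140 + £2,514 = £27,654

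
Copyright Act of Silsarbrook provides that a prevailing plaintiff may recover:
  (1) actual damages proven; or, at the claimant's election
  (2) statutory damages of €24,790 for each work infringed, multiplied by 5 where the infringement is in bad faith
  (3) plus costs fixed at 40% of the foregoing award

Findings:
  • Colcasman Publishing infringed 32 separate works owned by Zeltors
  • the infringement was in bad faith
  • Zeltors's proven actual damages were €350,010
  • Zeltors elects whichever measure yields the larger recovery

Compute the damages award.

Statutory damages: 32 × €24,790 = €793,280
Multiplied by 5: 5 × €793,280 = €3,966,400
Greater of actual damages (€350,010) or enhanced statutory damages (€3,966,400): €3,966,400
Costs: 40% of €3,966,400 = €1,586,560
Award plus costs: €3,966,400 + €1,586,560 = €5,552,960

€5,552,960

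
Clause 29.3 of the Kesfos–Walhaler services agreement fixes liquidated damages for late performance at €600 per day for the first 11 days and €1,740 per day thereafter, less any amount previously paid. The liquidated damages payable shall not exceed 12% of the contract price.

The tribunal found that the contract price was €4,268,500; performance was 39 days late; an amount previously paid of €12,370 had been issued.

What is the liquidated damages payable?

First 11 days: 11 × €600 = €6,600
Remaining days: (39 − 11) × €1,740 = €48,720
Accrued per-day damages: €6,600 + €48,720 = €55,320
Less amount previously paid: €55,320 − €12,370 = €42,950
Cap: 12% of €4,268,500 = €512,220
Cap at €512,220: €42,950 is within the cap, no reduction.

€42,950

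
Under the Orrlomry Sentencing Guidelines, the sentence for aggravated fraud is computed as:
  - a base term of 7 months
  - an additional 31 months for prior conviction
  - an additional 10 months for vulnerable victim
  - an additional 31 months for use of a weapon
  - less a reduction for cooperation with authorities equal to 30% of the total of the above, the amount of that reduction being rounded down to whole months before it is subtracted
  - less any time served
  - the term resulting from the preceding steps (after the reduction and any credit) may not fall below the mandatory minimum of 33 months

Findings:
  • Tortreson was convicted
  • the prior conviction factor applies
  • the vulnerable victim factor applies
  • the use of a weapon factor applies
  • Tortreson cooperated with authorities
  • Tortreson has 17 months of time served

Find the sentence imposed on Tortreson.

Sentence: 39 months

Prior conviction enhancement: +31 months
Vulnerable victim enhancement: +10 months
Use of a weapon enhancement: +31 months
Adjusted term: 7 months + 31 months + 10 months + 31 months = 79 months
Cooperation with authorities reduction: 30% of 79 months = 23 months (rounded down)
After reduction: 79 − 23 = 56 months
Less time served: 56 months − 17 months = 39 months
Minimum 33 months: 39 months meets the minimum, no increase.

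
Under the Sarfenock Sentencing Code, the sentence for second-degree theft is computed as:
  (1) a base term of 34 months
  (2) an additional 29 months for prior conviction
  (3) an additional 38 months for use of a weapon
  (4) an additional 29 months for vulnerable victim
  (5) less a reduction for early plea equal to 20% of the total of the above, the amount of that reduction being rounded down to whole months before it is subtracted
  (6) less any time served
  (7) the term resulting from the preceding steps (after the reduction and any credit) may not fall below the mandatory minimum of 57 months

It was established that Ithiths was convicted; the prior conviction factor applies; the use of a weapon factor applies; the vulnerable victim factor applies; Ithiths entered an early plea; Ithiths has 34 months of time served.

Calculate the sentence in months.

70 months

Prior conviction enhancement: +29 months
Use of a weapon enhancement: +38 months
Vulnerable victim enhancement: +29 months
Adjusted term: 34 months + 29 months + 38 months + 29 months = 130 months
Early plea reduction: 20% of 130 months = 26 months (rounded down)
After reduction: 130 − 26 = 104 months
Less time served: 104 months − 34 months = 70 months
Minimum 57 months: 70 months meets the minimum, no increase.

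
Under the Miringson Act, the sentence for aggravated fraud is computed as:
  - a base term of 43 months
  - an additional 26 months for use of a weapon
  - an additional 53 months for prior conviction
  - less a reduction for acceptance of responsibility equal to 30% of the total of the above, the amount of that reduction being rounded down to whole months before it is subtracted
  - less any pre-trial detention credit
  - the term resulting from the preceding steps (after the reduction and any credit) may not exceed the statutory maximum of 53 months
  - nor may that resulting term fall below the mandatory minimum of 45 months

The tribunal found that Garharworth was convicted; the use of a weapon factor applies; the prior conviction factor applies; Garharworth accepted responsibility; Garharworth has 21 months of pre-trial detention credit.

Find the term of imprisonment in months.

53 months

Use of a weapon enhancement: +26 months
Prior conviction enhancement: +53 months
Adjusted term: 43 months + 26 months + 53 months = 122 months
Acceptance of responsibility reduction: 30% of 122 months = 36 months (rounded down)
After reduction: 122 − 36 = 86 months
Less pre-trial detention credit: 86 months − 21 months = 65 months
Cap at 53 months: 65 months exceeds the cap → 53 months
Minimum 45 months: 53 months meets the minimum, no increase.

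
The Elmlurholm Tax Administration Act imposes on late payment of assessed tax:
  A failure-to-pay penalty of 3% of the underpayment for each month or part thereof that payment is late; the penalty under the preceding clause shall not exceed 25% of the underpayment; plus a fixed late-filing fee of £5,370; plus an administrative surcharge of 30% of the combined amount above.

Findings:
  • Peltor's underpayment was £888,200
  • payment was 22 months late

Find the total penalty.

Penalty: £295,646

Accrued rate: 3% × 22 = 66%, capped at 25% → 25%
Failure-to-pay penalty: 25% of £888,200 = £222,050
Penalty before surcharge: £222,050 + £5,370 = £227,420
Administrative surcharge: 30% of £227,420 = £68,226
Total penalty: £227,420 + £68,226 = £295,646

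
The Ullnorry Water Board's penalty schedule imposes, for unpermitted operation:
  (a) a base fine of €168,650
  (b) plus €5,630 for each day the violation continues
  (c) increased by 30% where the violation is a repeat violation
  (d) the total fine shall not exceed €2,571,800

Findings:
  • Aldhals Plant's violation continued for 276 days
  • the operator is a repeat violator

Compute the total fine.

€2,239,289

Per-day component: 276 × €5,630 = €1,553,880
Base plus per-day: €168,650 + €1,553,880 = €1,722,530
Enhancement: 30% of €1,722,530 = €516,759
Enhanced fine: €1,722,530 + €516,759 = €2,239,289
Cap at €2,571,800: €2,239,289 is within the cap, no reduction.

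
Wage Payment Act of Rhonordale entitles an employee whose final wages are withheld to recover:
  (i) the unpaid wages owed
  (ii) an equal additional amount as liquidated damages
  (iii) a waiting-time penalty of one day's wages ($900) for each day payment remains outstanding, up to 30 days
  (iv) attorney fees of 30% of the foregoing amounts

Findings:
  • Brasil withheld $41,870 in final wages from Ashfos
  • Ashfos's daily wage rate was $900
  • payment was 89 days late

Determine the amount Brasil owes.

Liquidated damages (equal amount): $41,870
Penalty days: min(89, 30) = 30
Waiting-time penalty: 30 × $900 = $27,000
Subtotal: $41,870 + $41,870 + $27,000 = $110,740
Attorney fees: 30% of $110,740 = $33,222
Total award: $110,740 + $33,222 = $143,962

Total award: $143,962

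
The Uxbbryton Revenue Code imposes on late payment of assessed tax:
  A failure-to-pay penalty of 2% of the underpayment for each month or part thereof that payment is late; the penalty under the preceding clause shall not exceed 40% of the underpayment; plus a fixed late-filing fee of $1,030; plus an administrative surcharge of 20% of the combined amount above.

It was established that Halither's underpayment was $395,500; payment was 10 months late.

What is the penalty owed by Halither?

$96,156

Accrued rate: 2% × 10 = 20%, capped at 40% → 20%
Failure-to-pay penalty: 20% of $395,500 = $79,100
Penalty before surcharge: $79,100 + $1,030 = $80,130
Administrative surcharge: 20% of $80,130 = $16,026
Total penalty: $80,130 + $16,026 = $96,156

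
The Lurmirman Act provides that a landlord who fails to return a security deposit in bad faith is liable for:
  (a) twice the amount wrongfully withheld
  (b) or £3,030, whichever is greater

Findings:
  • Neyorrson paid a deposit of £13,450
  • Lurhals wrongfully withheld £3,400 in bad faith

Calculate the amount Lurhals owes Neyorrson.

£6,800

Doubled: 2 × £3,400 = £6,800
Minimum £3,030: £6,800 meets the minimum, no increase.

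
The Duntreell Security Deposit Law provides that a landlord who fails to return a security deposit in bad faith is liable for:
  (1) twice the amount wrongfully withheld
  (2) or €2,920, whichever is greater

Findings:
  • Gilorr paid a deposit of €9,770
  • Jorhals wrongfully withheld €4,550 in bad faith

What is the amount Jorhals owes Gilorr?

Recovery: €9,100

Doubled: 2 × €4,550 = €9,100
Minimum €2,920: €9,100 meets the minimum, no increase.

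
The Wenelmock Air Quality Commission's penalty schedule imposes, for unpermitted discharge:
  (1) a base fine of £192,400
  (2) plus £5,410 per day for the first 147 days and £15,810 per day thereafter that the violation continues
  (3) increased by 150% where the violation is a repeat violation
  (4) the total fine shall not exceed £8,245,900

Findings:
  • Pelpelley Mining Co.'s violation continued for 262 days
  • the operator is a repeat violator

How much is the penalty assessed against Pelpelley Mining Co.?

£7,014,550

First 147 days: 147 × £5,410 = £795,270
Remaining days: (262 − 147) × £15,810 = £1,818,150
Per-day component: £795,270 + £1,818,150 = £2,613,420
Base plus per-day: £192,400 + £2,613,420 = £2,805,820
Enhancement: 150% of £2,805,820 = £4,208,730
Enhanced fine: £2,805,820 + £4,208,730 = £7,014,550
Cap at £8,245,900: £7,014,550 is within the cap, no reduction.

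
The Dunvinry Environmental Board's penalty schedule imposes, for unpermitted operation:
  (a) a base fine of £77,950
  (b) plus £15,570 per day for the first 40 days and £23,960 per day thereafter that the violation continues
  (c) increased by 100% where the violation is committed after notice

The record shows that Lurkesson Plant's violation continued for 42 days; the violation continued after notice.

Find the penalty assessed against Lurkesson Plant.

£1,497,340

First 40 days: 40 × £15,570 = £622,800
Remaining days: (42 − 40) × £23,960 = £47,920
Per-day component: £622,800 + £47,920 = £670,720
Base plus per-day: £77,950 + £670,720 = £748,670
Enhancement: 100% of £748,670 = £748,670
Enhanced fine: £748,670 + £748,670 = £1,497,340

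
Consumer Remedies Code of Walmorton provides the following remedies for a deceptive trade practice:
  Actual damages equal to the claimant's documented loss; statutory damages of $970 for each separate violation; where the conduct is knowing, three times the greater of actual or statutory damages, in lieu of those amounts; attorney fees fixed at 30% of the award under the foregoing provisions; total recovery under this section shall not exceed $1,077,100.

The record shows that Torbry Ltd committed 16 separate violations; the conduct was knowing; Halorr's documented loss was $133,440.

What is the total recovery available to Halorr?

Total recovery: $520,416

Statutory damages: 16 × $970 = $15,520
Greater of actual damages ($133,440) or statutory damages ($15,520): $133,440
Trebled: 3 × $133,440 = $400,320
Attorney fees: 30% of $400,320 = $120,096
Total before cap: $400,320 + $120,096 = $520,416
Cap at $1,077,100: $520,416 is within the cap, no reduction.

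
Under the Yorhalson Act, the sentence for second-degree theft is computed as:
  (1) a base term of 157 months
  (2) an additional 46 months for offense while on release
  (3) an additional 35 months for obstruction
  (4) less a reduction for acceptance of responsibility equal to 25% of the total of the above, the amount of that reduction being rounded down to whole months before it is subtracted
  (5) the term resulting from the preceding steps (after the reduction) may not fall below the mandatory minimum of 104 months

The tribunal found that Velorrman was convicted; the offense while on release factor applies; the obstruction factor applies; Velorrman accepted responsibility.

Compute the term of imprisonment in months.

179 months

Offense while on release enhancement: +46 months
Obstruction enhancement: +35 months
Adjusted term: 157 months + 46 months + 35 months = 238 months
Acceptance of responsibility reduction: 25% of 238 months = 59 months (rounded down)
After reduction: 238 − 59 = 179 months
Minimum 104 months: 179 months meets the minimum, no increase.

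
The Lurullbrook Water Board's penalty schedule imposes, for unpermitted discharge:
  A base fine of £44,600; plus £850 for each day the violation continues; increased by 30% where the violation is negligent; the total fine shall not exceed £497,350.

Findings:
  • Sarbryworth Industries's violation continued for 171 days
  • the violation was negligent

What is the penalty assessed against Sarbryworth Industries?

£246,935

Per-day component: 171 × £850 = £145,350
Base plus per-day: £44,600 + £145,350 = £189,950
Enhancement: 30% of £189,950 = £56,985
Enhanced fine: £189,950 + £56,985 = £246,935
Cap at £497,350: £246,935 is within the cap, no reduction.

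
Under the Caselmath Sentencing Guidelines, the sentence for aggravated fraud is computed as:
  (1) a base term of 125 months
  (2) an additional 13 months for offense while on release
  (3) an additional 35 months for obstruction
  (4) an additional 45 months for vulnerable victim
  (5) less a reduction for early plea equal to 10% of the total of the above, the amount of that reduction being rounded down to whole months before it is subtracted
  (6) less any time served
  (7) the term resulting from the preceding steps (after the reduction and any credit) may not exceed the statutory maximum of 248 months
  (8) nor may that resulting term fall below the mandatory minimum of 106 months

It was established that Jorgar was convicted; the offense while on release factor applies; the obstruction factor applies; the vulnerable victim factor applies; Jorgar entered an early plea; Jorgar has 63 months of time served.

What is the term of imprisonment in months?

Offense while on release enhancement: +13 months
Obstruction enhancement: +35 months
Vulnerable victim enhancement: +45 months
Adjusted term: 125 months + 13 months + 35 months + 45 months = 218 months
Early plea reduction: 10% of 218 months = 21 months (rounded down)
After reduction: 218 − 21 = 197 months
Less time served: 197 months − 63 months = 134 months
Cap at 248 months: 134 months is within the cap, no reduction.
Minimum 106 months: 134 months meets the minimum, no increase.

134 months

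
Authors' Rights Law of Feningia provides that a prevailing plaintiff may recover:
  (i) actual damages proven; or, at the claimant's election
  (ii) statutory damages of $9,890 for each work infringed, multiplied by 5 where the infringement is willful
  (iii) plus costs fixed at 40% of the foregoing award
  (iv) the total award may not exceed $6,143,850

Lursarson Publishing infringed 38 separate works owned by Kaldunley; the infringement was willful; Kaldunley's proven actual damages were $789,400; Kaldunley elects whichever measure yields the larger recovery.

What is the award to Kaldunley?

$2,630,740

Statutory damages: 38 × $9,890 = $375,820
Multiplied by 5: 5 × $375,820 = $1,879,100
Greater of actual damages ($789,400) or enhanced statutory damages ($1,879,100): $1,879,100
Costs: 40% of $1,879,100 = $751,640
Award plus costs: $1,879,100 + $751,640 = $2,630,740
Cap at $6,143,850: $2,630,740 is within the cap, no reduction.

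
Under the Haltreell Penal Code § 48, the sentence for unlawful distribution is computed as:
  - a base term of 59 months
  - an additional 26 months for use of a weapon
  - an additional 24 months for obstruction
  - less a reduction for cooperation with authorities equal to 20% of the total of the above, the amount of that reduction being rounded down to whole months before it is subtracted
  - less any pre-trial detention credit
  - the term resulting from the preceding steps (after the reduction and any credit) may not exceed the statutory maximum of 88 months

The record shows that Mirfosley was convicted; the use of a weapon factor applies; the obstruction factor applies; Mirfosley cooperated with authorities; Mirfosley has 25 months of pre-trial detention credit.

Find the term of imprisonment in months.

Use of a weapon enhancement: +26 months
Obstruction enhancement: +24 months
Adjusted term: 59 months + 26 months + 24 months = 109 months
Cooperation with authorities reduction: 20% of 109 months = 21 months (rounded down)
After reduction: 109 − 21 = 88 months
Less pre-trial detention credit: 88 months − 25 months = 63 months
Cap at 88 months: 63 months is within the cap, no reduction.

63 months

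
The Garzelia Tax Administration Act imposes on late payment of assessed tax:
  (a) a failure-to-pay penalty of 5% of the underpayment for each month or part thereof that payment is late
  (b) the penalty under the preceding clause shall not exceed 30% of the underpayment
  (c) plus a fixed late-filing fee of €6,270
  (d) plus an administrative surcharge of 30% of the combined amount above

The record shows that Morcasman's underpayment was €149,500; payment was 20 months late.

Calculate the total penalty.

€66,456

Accrued rate: 5% × 20 = 100%, capped at 30% → 30%
Failure-to-pay penalty: 30% of €149,500 = €44,850
Penalty before surcharge: €44,850 + €6,270 = €51,120
Administrative surcharge: 30% of €51,120 = €15,336
Total penalty: €51,120 + €15,336 = €66,456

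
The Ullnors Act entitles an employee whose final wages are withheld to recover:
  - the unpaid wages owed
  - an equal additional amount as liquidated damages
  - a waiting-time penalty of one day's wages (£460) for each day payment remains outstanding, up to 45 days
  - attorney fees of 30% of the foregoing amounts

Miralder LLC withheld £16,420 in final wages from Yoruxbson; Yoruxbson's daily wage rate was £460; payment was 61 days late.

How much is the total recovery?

£69,602

Liquidated damages (equal amount): £16,420
Penalty days: min(61, 45) = 45
Waiting-time penalty: 45 × £460 = £20,700
Subtotal: £16,420 + £16,420 + £20,700 = £53,540
Attorney fees: 30% of £53,540 = £16,062
Total award: £53,540 + £16,062 = £69,602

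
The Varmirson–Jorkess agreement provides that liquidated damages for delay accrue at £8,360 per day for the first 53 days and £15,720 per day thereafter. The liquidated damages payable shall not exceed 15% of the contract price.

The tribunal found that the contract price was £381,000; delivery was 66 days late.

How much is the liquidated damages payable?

First 53 days: 53 × £8,360 = £443,080
Remaining days: (66 − 53) × £15,720 = £204,360
Accrued per-day damages: £443,080 + £204,360 = £647,440
Cap: 15% of £381,000 = £57,150
Cap at £57,150: £647,440 exceeds the cap → £57,150

Liquidated damages: £57,150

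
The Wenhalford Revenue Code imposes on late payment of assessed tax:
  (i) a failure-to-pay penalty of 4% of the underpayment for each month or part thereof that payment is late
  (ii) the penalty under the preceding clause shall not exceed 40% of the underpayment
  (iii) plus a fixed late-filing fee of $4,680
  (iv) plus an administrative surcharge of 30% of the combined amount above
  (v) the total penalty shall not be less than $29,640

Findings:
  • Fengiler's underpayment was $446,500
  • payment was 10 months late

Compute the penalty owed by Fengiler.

$238,264

Accrued rate: 4% × 10 = 40%, capped at 40% → 40%
Failure-to-pay penalty: 40% of $446,500 = $178,600
Penalty before surcharge: $178,600 + $4,680 = $183,280
Administrative surcharge: 30% of $183,280 = $54,984
Total penalty: $183,280 + $54,984 = $238,264
Minimum $29,640: $238,264 meets the minimum, no increase.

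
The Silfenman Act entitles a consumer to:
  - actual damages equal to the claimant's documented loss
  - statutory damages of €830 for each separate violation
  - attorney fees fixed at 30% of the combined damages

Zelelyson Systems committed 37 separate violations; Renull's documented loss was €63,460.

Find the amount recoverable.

Statutory damages: 37 × €830 = €30,710
Combined damages: €63,460 + €30,710 = €94,170
Attorney fees: 30% of €94,170 = €28,251
Total recovery: €94,170 + €28,251 = €122,421

€122,421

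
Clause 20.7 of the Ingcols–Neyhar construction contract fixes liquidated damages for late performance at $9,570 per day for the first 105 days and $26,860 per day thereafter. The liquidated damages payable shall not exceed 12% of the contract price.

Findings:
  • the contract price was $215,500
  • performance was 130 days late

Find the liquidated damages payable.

First 105 days: 105 × $9,570 = $1,004,850
Remaining days: (130 − 105) × $26,860 = $671,500
Accrued per-day damages: $1,004,850 + $671,500 = $1,676,350
Cap: 12% of $215,500 = $25,860
Cap at $25,860: $1,676,350 exceeds the cap → $25,860

$25,860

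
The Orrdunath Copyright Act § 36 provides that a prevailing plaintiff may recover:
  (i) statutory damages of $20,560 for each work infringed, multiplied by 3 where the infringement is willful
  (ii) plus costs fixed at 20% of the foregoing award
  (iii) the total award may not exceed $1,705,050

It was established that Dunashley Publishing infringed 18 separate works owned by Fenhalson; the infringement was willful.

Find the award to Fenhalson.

$1,332,288

Statutory damages: 18 × $20,560 = $370,080
Trebled: 3 × $370,080 = $1,110,240
Costs: 20% of $1,110,240 = $222,048
Award plus costs: $1,110,240 + $222,048 = $1,332,288
Cap at $1,705,050: $1,332,288 is within the cap, no reduction.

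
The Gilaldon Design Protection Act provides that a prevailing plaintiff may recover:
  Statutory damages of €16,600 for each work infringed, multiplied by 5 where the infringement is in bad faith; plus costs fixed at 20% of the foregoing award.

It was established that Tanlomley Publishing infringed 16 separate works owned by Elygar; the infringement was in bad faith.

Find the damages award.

€1,593,600

Statutory damages: 16 × €16,600 = €265,600
Multiplied by 5: 5 × €265,600 = €1,328,000
Costs: 20% of €1,328,000 = €265,600
Award plus costs: €1,328,000 + €265,600 = €1,593,600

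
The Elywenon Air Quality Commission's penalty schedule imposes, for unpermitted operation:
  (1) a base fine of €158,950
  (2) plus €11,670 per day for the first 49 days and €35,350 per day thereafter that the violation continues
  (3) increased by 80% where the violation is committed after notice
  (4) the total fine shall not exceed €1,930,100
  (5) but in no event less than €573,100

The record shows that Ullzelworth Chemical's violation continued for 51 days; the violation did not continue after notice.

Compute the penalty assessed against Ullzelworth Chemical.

First 49 days: 49 × €11,670 = €571,830
Remaining days: (51 − 49) × €35,350 = €70,700
Per-day component: €571,830 + €70,700 = €642,530
Base plus per-day: €158,950 + €642,530 = €801,480
The violation did not continue after notice: no 80% increase.
Cap at €1,930,100: €801,480 is within the cap, no reduction.
Minimum €573,100: €801,480 meets the minimum, no increase.

€801,480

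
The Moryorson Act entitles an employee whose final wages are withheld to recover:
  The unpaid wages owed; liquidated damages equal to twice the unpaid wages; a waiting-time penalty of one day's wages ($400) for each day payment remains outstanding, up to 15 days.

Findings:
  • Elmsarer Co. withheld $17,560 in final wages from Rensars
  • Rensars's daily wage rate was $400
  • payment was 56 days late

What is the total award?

$58,680

Doubled: 2 × $17,560 = $35,120
Penalty days: min(56, 15) = 15
Waiting-time penalty: 15 × $400 = $6,000
Total award: $17,560 + $35,120 + $6,000 = $58,680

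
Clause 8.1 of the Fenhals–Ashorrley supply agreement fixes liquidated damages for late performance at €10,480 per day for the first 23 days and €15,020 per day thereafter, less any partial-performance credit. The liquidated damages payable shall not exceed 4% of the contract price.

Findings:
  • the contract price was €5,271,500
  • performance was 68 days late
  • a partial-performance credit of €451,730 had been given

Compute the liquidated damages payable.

First 23 days: 23 × €10,480 = €241,040
Remaining days: (68 − 23) × €15,020 = €675,900
Accrued per-day damages: €241,040 + €675,900 = €916,940
Less partial-performance credit: €916,940 − €451,730 = €465,210
Cap: 4% of €5,271,500 = €210,860
Cap at €210,860: €465,210 exceeds the cap → €210,860

€210,860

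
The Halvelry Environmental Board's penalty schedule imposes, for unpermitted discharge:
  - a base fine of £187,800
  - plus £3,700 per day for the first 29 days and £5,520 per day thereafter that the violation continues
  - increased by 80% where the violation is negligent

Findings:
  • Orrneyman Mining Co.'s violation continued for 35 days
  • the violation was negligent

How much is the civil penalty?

First 29 days: 29 × £3,700 = £107,300
Remaining days: (35 − 29) × £5,520 = £33,120
Per-day component: £107,300 + £33,120 = £140,420
Base plus per-day: £187,800 + £140,420 = £328,220
Enhancement: 80% of £328,220 = £262,576
Enhanced fine: £328,220 + £262,576 = £590,796

£590,796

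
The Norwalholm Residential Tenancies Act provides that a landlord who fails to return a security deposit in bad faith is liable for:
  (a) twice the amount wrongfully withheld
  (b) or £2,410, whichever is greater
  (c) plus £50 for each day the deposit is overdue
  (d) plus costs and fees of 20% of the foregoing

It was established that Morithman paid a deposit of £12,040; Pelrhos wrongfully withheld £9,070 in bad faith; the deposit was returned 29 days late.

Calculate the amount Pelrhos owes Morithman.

£23,508

Doubled: 2 × £9,070 = £18,140
Minimum £2,410: £18,140 meets the minimum, no increase.
Late-return penalty: 29 × £50 = £1,450
Damages plus late penalty: £18,140 + £1,450 = £19,590
Costs and fees: 20% of £19,590 = £3,918
Total recovery: £19,590 + £3,918 = £23,508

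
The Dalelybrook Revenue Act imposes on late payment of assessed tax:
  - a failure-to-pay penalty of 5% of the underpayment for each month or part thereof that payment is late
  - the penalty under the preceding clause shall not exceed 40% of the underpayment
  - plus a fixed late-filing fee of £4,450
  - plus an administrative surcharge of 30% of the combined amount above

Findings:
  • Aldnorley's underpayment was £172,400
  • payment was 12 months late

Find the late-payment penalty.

Accrued rate: 5% × 12 = 60%, capped at 40% → 40%
Failure-to-pay penalty: 40% of £172,400 = £68,960
Penalty before surcharge: £68,960 + £4,450 = £73,410
Administrative surcharge: 30% of £73,410 = £22,023
Total penalty: £73,410 + £22,023 = £95,433

£95,433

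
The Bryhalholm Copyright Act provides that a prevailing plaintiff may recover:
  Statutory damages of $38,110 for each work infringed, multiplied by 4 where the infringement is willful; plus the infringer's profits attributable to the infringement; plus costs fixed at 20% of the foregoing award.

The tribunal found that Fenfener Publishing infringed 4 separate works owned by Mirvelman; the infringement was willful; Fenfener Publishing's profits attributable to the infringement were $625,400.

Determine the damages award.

Award: $1,482,192

Statutory damages: 4 × $38,110 = $152,440
Multiplied by 4: 4 × $152,440 = $609,760
Combined award: $609,760 + $625,400 = $1,235,160
Costs: 20% of $1,235,160 = $247,032
Award plus costs: $1,235,160 + $247,032 = $1,482,192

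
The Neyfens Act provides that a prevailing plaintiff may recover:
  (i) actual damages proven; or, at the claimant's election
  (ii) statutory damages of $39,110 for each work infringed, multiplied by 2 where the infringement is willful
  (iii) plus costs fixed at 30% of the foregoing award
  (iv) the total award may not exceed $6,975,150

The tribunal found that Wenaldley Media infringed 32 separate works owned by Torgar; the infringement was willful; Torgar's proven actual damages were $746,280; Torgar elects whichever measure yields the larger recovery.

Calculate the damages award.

Award: $3,253,952

Statutory damages: 32 × $39,110 = $1,251,520
Doubled: 2 × $1,251,520 = $2,503,040
Greater of actual damages ($746,280) or enhanced statutory damages ($2,503,040): $2,503,040
Costs: 30% of $2,503,040 = $750,912
Award plus costs: $2,503,040 + $750,912 = $3,253,952
Cap at $6,975,150: $3,253,952 is within the cap, no reduction.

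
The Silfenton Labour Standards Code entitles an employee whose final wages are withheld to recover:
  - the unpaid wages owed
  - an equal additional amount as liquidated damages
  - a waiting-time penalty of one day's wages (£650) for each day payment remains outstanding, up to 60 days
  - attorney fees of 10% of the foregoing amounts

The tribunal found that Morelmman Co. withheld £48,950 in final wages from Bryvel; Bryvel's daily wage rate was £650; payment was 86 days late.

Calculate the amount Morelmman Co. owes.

Liquidated damages (equal amount): £48,950
Penalty days: min(86, 60) = 60
Waiting-time penalty: 60 × £650 = £39,000
Subtotal: £48,950 + £48,950 + £39,000 = £136,900
Attorney fees: 10% of £136,900 = £13,690
Total award: £136,900 + £13,690 = £150,590

£150,590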